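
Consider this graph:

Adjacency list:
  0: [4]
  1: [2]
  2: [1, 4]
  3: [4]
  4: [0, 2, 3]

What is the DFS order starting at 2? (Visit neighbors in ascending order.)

DFS from vertex 2 (neighbors processed in ascending order):
Visit order: 2, 1, 4, 0, 3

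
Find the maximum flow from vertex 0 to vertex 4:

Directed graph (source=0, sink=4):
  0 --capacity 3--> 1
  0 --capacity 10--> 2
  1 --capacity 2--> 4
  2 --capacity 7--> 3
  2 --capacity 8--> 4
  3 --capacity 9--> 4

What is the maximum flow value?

Computing max flow:
  Flow on (0->1): 2/3
  Flow on (0->2): 10/10
  Flow on (1->4): 2/2
  Flow on (2->3): 2/7
  Flow on (2->4): 8/8
  Flow on (3->4): 2/9
Maximum flow = 12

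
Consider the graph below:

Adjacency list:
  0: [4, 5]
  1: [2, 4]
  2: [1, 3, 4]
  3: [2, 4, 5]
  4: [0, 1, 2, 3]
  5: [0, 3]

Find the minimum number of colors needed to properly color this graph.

The graph has a maximum clique of size 3 (lower bound on chromatic number).
A valid 3-coloring: {0: 1, 1: 2, 2: 1, 3: 2, 4: 0, 5: 0}.
Chromatic number = 3.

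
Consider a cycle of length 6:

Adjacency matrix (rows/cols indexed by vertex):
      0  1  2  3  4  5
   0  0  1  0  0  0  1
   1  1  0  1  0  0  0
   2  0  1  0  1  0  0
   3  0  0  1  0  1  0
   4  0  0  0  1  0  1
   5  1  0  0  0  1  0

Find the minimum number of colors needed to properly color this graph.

This is an even cycle (C_6). Even cycles are bipartite.
Chromatic number = 2.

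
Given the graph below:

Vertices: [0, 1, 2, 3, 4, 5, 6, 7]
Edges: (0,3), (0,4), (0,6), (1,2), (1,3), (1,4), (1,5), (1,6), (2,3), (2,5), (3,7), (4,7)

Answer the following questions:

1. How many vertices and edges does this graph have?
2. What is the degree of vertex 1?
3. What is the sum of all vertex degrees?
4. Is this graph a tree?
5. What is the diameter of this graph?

Count: 8 vertices, 12 edges.
Vertex 1 has neighbors [2, 3, 4, 5, 6], degree = 5.
Handshaking lemma: 2 * 12 = 24.
A tree on 8 vertices has 7 edges. This graph has 12 edges (5 extra). Not a tree.
Diameter (longest shortest path) = 3.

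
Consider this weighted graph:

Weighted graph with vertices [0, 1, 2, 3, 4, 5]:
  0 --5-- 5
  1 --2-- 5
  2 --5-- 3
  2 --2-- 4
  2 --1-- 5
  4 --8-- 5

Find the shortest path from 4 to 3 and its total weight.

Using Dijkstra's algorithm from vertex 4:
Shortest path: 4 -> 2 -> 3
Total weight: 2 + 5 = 7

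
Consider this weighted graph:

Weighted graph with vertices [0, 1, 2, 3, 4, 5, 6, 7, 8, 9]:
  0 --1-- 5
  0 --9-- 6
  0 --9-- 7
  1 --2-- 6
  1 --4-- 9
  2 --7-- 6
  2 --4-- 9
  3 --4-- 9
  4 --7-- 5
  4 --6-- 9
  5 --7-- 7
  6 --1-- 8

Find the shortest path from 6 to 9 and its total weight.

Using Dijkstra's algorithm from vertex 6:
Shortest path: 6 -> 1 -> 9
Total weight: 2 + 4 = 6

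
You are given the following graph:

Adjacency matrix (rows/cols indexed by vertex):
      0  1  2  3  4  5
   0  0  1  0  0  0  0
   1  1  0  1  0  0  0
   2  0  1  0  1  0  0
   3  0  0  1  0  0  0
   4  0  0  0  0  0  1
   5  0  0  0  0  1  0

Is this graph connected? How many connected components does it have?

Checking connectivity: the graph has 2 connected component(s).
Components: [[0, 1, 2, 3], [4, 5]]. The graph is NOT connected.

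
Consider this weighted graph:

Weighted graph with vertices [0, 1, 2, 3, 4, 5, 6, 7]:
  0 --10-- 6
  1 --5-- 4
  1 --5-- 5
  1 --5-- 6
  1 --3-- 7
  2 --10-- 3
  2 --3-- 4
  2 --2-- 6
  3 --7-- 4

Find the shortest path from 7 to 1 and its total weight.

Using Dijkstra's algorithm from vertex 7:
Shortest path: 7 -> 1
Total weight: 3 = 3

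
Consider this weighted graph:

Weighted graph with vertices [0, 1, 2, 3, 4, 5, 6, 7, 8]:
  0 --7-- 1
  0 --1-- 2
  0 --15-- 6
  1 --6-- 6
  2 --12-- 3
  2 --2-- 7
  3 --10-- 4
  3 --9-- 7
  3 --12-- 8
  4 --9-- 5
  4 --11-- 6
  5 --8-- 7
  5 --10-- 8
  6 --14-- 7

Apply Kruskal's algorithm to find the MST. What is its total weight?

Applying Kruskal's algorithm (sort edges by weight, add if no cycle):
  Add (0,2) w=1
  Add (2,7) w=2
  Add (1,6) w=6
  Add (0,1) w=7
  Add (5,7) w=8
  Add (3,7) w=9
  Add (4,5) w=9
  Skip (3,4) w=10 (creates cycle)
  Add (5,8) w=10
  Skip (4,6) w=11 (creates cycle)
  Skip (2,3) w=12 (creates cycle)
  Skip (3,8) w=12 (creates cycle)
  Skip (6,7) w=14 (creates cycle)
  Skip (0,6) w=15 (creates cycle)
MST weight = 52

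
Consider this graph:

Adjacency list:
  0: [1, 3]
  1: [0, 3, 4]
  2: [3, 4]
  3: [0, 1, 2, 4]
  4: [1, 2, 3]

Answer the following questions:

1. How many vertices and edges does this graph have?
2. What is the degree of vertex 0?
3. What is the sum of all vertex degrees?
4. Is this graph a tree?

Count: 5 vertices, 7 edges.
Vertex 0 has neighbors [1, 3], degree = 2.
Handshaking lemma: 2 * 7 = 14.
A tree on 5 vertices has 4 edges. This graph has 7 edges (3 extra). Not a tree.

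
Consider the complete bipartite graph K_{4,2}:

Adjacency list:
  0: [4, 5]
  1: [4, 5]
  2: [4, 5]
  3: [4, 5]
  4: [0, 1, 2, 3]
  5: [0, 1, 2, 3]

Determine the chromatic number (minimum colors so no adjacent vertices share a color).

K_{4,2} is bipartite: vertices split into two independent sets of size 4 and 2.
Color one set 0, the other 1. No adjacent vertices share a color.
Chromatic number = 2.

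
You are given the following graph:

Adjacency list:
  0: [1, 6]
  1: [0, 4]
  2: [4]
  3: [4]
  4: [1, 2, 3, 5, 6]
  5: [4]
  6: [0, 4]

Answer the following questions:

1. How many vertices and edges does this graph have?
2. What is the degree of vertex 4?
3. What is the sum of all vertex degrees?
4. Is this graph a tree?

Count: 7 vertices, 7 edges.
Vertex 4 has neighbors [1, 2, 3, 5, 6], degree = 5.
Handshaking lemma: 2 * 7 = 14.
A tree on 7 vertices has 6 edges. This graph has 7 edges (1 extra). Not a tree.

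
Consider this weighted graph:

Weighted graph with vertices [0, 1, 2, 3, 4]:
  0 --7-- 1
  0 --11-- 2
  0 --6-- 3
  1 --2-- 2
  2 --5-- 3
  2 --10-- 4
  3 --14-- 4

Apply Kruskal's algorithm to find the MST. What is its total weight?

Applying Kruskal's algorithm (sort edges by weight, add if no cycle):
  Add (1,2) w=2
  Add (2,3) w=5
  Add (0,3) w=6
  Skip (0,1) w=7 (creates cycle)
  Add (2,4) w=10
  Skip (0,2) w=11 (creates cycle)
  Skip (3,4) w=14 (creates cycle)
MST weight = 23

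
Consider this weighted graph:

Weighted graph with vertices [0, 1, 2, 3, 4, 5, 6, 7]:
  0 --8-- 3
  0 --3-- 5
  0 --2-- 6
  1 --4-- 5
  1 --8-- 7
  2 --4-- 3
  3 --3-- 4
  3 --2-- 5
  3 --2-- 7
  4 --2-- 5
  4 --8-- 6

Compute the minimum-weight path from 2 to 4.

Using Dijkstra's algorithm from vertex 2:
Shortest path: 2 -> 3 -> 4
Total weight: 4 + 3 = 7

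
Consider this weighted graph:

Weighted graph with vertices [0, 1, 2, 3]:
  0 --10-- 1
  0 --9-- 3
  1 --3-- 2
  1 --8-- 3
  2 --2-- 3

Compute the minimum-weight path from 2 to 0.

Using Dijkstra's algorithm from vertex 2:
Shortest path: 2 -> 3 -> 0
Total weight: 2 + 9 = 11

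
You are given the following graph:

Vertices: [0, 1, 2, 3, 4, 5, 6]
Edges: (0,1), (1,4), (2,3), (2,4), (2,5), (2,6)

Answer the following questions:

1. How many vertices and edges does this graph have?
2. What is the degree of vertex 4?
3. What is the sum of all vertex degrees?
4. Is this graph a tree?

Count: 7 vertices, 6 edges.
Vertex 4 has neighbors [1, 2], degree = 2.
Handshaking lemma: 2 * 6 = 12.
A graph is a tree iff it is connected and has exactly n-1 edges. This graph is connected (all 7 vertices in one component) and has 7-1 = 6 edges. It is a tree.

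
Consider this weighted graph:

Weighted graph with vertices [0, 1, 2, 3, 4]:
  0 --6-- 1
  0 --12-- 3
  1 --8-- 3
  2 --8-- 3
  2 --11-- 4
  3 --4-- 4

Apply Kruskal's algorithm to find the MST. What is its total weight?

Applying Kruskal's algorithm (sort edges by weight, add if no cycle):
  Add (3,4) w=4
  Add (0,1) w=6
  Add (1,3) w=8
  Add (2,3) w=8
  Skip (2,4) w=11 (creates cycle)
  Skip (0,3) w=12 (creates cycle)
MST weight = 26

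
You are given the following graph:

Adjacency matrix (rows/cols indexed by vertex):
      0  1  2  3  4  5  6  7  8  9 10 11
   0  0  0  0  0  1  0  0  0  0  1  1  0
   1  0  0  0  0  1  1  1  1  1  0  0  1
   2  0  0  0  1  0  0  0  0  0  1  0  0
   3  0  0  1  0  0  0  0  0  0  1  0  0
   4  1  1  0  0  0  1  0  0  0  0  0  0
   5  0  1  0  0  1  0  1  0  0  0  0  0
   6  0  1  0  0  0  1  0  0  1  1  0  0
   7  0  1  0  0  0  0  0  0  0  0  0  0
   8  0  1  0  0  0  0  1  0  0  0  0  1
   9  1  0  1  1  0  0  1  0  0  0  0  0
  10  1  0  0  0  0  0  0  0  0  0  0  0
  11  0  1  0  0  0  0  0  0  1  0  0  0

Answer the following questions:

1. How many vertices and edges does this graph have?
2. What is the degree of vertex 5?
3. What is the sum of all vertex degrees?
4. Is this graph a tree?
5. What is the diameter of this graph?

Count: 12 vertices, 17 edges.
Vertex 5 has neighbors [1, 4, 6], degree = 3.
Handshaking lemma: 2 * 17 = 34.
A tree on 12 vertices has 11 edges. This graph has 17 edges (6 extra). Not a tree.
Diameter (longest shortest path) = 4.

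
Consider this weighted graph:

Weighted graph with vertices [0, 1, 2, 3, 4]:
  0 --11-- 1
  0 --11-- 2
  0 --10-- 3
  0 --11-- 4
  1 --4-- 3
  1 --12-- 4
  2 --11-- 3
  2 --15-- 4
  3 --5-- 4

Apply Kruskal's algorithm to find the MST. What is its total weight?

Applying Kruskal's algorithm (sort edges by weight, add if no cycle):
  Add (1,3) w=4
  Add (3,4) w=5
  Add (0,3) w=10
  Skip (0,4) w=11 (creates cycle)
  Skip (0,1) w=11 (creates cycle)
  Add (0,2) w=11
  Skip (2,3) w=11 (creates cycle)
  Skip (1,4) w=12 (creates cycle)
  Skip (2,4) w=15 (creates cycle)
MST weight = 30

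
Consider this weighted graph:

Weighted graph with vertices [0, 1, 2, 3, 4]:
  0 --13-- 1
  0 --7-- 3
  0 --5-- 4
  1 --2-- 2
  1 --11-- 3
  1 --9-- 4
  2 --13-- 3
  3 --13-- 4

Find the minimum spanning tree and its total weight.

Applying Kruskal's algorithm (sort edges by weight, add if no cycle):
  Add (1,2) w=2
  Add (0,4) w=5
  Add (0,3) w=7
  Add (1,4) w=9
  Skip (1,3) w=11 (creates cycle)
  Skip (0,1) w=13 (creates cycle)
  Skip (2,3) w=13 (creates cycle)
  Skip (3,4) w=13 (creates cycle)
MST weight = 23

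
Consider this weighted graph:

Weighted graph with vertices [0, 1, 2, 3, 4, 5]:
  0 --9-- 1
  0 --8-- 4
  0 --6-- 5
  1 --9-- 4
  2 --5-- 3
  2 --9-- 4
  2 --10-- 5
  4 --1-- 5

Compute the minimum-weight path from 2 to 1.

Using Dijkstra's algorithm from vertex 2:
Shortest path: 2 -> 4 -> 1
Total weight: 9 + 9 = 18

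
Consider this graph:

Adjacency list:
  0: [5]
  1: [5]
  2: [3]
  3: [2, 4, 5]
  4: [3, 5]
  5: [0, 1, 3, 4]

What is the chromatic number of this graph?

The graph has a maximum clique of size 3 (lower bound on chromatic number).
A valid 3-coloring: {0: 1, 1: 1, 2: 0, 3: 1, 4: 2, 5: 0}.
Chromatic number = 3.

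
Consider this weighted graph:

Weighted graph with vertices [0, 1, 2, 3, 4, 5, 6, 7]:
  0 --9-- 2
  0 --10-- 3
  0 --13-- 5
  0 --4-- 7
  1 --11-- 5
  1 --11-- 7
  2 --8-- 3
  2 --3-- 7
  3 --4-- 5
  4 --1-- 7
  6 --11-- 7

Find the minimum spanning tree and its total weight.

Applying Kruskal's algorithm (sort edges by weight, add if no cycle):
  Add (4,7) w=1
  Add (2,7) w=3
  Add (0,7) w=4
  Add (3,5) w=4
  Add (2,3) w=8
  Skip (0,2) w=9 (creates cycle)
  Skip (0,3) w=10 (creates cycle)
  Add (1,7) w=11
  Skip (1,5) w=11 (creates cycle)
  Add (6,7) w=11
  Skip (0,5) w=13 (creates cycle)
MST weight = 42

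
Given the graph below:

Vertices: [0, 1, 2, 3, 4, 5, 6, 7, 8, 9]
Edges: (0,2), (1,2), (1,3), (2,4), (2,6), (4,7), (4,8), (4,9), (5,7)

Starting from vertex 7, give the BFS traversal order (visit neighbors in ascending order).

BFS from vertex 7 (neighbors processed in ascending order):
Visit order: 7, 4, 5, 2, 8, 9, 0, 1, 6, 3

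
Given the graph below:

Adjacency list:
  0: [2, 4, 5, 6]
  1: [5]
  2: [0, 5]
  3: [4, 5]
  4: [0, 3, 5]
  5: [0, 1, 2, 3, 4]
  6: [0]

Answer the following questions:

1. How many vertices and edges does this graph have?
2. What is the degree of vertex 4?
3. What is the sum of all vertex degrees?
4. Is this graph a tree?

Count: 7 vertices, 9 edges.
Vertex 4 has neighbors [0, 3, 5], degree = 3.
Handshaking lemma: 2 * 9 = 18.
A tree on 7 vertices has 6 edges. This graph has 9 edges (3 extra). Not a tree.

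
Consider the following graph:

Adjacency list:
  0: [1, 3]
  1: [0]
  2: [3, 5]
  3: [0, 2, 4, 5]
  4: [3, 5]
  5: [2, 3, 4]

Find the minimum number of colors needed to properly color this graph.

The graph has a maximum clique of size 3 (lower bound on chromatic number).
A valid 3-coloring: {0: 1, 1: 0, 2: 2, 3: 0, 4: 2, 5: 1}.
Chromatic number = 3.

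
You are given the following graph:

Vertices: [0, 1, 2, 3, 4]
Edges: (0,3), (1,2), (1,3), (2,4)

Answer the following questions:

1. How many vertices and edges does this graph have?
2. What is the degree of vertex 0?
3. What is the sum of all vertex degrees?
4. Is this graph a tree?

Count: 5 vertices, 4 edges.
Vertex 0 has neighbors [3], degree = 1.
Handshaking lemma: 2 * 4 = 8.
A graph is a tree iff it is connected and has exactly n-1 edges. This graph is connected (all 5 vertices in one component) and has 5-1 = 4 edges. It is a tree.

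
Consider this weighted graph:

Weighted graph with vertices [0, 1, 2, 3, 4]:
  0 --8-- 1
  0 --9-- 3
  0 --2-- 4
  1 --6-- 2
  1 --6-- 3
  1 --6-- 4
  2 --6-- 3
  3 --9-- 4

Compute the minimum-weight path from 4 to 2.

Using Dijkstra's algorithm from vertex 4:
Shortest path: 4 -> 1 -> 2
Total weight: 6 + 6 = 12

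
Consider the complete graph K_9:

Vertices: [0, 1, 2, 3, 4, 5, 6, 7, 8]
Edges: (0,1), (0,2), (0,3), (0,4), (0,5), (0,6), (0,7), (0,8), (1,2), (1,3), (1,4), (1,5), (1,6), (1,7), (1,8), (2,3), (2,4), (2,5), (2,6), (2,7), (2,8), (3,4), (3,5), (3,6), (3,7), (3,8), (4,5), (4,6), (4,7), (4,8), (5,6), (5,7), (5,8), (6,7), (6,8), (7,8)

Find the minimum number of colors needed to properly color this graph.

In K_9, every vertex is adjacent to every other vertex.
Each vertex needs a unique color.
Chromatic number = 9.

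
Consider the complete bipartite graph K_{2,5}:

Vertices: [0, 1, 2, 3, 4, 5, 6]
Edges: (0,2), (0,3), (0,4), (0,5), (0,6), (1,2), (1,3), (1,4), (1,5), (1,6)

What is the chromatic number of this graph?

K_{2,5} is bipartite: vertices split into two independent sets of size 2 and 5.
Color one set 0, the other 1. No adjacent vertices share a color.
Chromatic number = 2.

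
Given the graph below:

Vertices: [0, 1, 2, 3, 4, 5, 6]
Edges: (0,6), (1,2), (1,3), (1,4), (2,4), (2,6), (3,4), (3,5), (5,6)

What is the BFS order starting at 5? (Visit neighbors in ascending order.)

BFS from vertex 5 (neighbors processed in ascending order):
Visit order: 5, 3, 6, 1, 4, 0, 2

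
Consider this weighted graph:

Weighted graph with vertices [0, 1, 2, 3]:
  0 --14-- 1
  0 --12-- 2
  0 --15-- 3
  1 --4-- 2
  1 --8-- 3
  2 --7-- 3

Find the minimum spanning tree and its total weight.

Applying Kruskal's algorithm (sort edges by weight, add if no cycle):
  Add (1,2) w=4
  Add (2,3) w=7
  Skip (1,3) w=8 (creates cycle)
  Add (0,2) w=12
  Skip (0,1) w=14 (creates cycle)
  Skip (0,3) w=15 (creates cycle)
MST weight = 23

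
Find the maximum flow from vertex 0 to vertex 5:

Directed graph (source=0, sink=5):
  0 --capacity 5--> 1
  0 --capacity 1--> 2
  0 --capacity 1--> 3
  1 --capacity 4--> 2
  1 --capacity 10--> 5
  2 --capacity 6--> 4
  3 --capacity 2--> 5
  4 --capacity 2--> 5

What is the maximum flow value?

Computing max flow:
  Flow on (0->1): 5/5
  Flow on (0->2): 1/1
  Flow on (0->3): 1/1
  Flow on (1->5): 5/10
  Flow on (2->4): 1/6
  Flow on (3->5): 1/2
  Flow on (4->5): 1/2
Maximum flow = 7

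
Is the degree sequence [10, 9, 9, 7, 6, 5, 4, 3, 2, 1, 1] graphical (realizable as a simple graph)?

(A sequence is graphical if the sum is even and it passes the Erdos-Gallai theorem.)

Sum of degrees = 57. Sum is odd, so the sequence is NOT graphical.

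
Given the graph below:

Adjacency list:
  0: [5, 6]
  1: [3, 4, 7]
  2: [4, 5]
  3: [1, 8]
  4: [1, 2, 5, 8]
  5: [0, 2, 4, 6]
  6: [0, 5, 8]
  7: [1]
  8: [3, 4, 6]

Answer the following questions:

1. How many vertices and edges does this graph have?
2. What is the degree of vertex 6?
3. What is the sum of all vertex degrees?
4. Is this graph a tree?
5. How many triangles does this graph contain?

Count: 9 vertices, 12 edges.
Vertex 6 has neighbors [0, 5, 8], degree = 3.
Handshaking lemma: 2 * 12 = 24.
A tree on 9 vertices has 8 edges. This graph has 12 edges (4 extra). Not a tree.
Number of triangles = 2.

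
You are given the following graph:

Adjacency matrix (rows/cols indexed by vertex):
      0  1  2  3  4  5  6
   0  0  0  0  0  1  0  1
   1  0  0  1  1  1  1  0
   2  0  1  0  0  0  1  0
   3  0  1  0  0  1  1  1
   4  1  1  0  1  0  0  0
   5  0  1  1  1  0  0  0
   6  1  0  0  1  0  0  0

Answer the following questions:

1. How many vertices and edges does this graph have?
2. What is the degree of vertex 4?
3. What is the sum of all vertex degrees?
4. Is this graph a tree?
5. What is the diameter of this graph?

Count: 7 vertices, 10 edges.
Vertex 4 has neighbors [0, 1, 3], degree = 3.
Handshaking lemma: 2 * 10 = 20.
A tree on 7 vertices has 6 edges. This graph has 10 edges (4 extra). Not a tree.
Diameter (longest shortest path) = 3.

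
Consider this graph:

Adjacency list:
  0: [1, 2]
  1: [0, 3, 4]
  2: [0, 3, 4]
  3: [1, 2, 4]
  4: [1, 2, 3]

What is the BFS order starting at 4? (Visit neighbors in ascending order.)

BFS from vertex 4 (neighbors processed in ascending order):
Visit order: 4, 1, 2, 3, 0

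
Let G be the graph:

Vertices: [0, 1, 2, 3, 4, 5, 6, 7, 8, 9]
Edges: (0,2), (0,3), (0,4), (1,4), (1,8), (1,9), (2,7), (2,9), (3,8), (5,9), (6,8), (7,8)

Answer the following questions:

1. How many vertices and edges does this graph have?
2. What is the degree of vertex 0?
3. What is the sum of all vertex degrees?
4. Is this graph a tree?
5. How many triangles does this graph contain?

Count: 10 vertices, 12 edges.
Vertex 0 has neighbors [2, 3, 4], degree = 3.
Handshaking lemma: 2 * 12 = 24.
A tree on 10 vertices has 9 edges. This graph has 12 edges (3 extra). Not a tree.
Number of triangles = 0.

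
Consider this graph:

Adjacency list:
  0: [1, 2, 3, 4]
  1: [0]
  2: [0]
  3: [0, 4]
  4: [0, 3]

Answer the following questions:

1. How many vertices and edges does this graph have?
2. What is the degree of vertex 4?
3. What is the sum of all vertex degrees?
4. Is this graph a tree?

Count: 5 vertices, 5 edges.
Vertex 4 has neighbors [0, 3], degree = 2.
Handshaking lemma: 2 * 5 = 10.
A tree on 5 vertices has 4 edges. This graph has 5 edges (1 extra). Not a tree.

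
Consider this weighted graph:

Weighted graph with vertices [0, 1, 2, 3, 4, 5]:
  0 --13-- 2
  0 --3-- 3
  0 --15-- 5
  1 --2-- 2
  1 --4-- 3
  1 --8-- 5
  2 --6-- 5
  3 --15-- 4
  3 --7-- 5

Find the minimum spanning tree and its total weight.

Applying Kruskal's algorithm (sort edges by weight, add if no cycle):
  Add (1,2) w=2
  Add (0,3) w=3
  Add (1,3) w=4
  Add (2,5) w=6
  Skip (3,5) w=7 (creates cycle)
  Skip (1,5) w=8 (creates cycle)
  Skip (0,2) w=13 (creates cycle)
  Skip (0,5) w=15 (creates cycle)
  Add (3,4) w=15
MST weight = 30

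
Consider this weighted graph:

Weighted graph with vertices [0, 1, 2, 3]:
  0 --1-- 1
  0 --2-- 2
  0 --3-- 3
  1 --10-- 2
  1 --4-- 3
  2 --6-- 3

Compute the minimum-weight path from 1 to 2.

Using Dijkstra's algorithm from vertex 1:
Shortest path: 1 -> 0 -> 2
Total weight: 1 + 2 = 3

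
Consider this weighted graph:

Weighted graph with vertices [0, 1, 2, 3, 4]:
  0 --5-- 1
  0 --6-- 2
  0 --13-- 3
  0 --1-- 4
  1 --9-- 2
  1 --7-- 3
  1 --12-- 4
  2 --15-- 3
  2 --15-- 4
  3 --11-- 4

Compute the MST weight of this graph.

Applying Kruskal's algorithm (sort edges by weight, add if no cycle):
  Add (0,4) w=1
  Add (0,1) w=5
  Add (0,2) w=6
  Add (1,3) w=7
  Skip (1,2) w=9 (creates cycle)
  Skip (3,4) w=11 (creates cycle)
  Skip (1,4) w=12 (creates cycle)
  Skip (0,3) w=13 (creates cycle)
  Skip (2,3) w=15 (creates cycle)
  Skip (2,4) w=15 (creates cycle)
MST weight = 19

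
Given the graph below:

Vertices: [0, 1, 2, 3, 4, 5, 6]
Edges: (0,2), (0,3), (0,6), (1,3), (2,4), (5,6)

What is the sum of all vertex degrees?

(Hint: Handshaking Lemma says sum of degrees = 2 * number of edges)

Count edges: 6 edges.
By Handshaking Lemma: sum of degrees = 2 * 6 = 12.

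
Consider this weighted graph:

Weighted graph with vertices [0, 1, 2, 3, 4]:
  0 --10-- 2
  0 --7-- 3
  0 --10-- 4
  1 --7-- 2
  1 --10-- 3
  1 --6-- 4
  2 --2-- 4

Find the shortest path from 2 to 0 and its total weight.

Using Dijkstra's algorithm from vertex 2:
Shortest path: 2 -> 0
Total weight: 10 = 10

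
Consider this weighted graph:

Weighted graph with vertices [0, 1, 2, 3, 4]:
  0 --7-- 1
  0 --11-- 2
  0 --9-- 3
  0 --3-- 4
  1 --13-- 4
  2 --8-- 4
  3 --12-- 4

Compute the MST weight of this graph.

Applying Kruskal's algorithm (sort edges by weight, add if no cycle):
  Add (0,4) w=3
  Add (0,1) w=7
  Add (2,4) w=8
  Add (0,3) w=9
  Skip (0,2) w=11 (creates cycle)
  Skip (3,4) w=12 (creates cycle)
  Skip (1,4) w=13 (creates cycle)
MST weight = 27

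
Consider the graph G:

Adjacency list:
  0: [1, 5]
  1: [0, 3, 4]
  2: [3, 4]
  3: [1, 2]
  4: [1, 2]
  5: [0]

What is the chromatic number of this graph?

The graph has a maximum clique of size 2 (lower bound on chromatic number).
A valid 2-coloring: {0: 1, 1: 0, 2: 0, 3: 1, 4: 1, 5: 0}.
Chromatic number = 2.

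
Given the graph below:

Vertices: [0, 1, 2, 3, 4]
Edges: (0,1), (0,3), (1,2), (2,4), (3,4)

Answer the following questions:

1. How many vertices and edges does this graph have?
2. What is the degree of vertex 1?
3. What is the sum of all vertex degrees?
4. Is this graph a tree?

Count: 5 vertices, 5 edges.
Vertex 1 has neighbors [0, 2], degree = 2.
Handshaking lemma: 2 * 5 = 10.
A tree on 5 vertices has 4 edges. This graph has 5 edges (1 extra). Not a tree.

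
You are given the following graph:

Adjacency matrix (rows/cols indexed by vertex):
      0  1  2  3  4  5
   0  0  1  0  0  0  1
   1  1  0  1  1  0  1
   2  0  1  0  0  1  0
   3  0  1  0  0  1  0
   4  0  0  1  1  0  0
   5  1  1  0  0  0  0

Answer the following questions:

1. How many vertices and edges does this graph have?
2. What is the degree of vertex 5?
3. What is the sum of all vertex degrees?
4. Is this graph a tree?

Count: 6 vertices, 7 edges.
Vertex 5 has neighbors [0, 1], degree = 2.
Handshaking lemma: 2 * 7 = 14.
A tree on 6 vertices has 5 edges. This graph has 7 edges (2 extra). Not a tree.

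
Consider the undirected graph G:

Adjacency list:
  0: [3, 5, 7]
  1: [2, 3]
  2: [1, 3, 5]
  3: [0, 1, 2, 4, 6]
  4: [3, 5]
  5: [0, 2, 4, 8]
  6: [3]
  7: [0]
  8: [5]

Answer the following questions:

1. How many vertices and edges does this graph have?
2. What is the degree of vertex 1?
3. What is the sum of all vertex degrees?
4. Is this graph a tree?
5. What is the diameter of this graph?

Count: 9 vertices, 11 edges.
Vertex 1 has neighbors [2, 3], degree = 2.
Handshaking lemma: 2 * 11 = 22.
A tree on 9 vertices has 8 edges. This graph has 11 edges (3 extra). Not a tree.
Diameter (longest shortest path) = 4.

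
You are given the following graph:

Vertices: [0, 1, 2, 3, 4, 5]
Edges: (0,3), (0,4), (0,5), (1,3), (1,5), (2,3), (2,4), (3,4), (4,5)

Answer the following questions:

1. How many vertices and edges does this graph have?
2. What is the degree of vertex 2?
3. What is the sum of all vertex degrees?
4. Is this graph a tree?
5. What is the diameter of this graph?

Count: 6 vertices, 9 edges.
Vertex 2 has neighbors [3, 4], degree = 2.
Handshaking lemma: 2 * 9 = 18.
A tree on 6 vertices has 5 edges. This graph has 9 edges (4 extra). Not a tree.
Diameter (longest shortest path) = 2.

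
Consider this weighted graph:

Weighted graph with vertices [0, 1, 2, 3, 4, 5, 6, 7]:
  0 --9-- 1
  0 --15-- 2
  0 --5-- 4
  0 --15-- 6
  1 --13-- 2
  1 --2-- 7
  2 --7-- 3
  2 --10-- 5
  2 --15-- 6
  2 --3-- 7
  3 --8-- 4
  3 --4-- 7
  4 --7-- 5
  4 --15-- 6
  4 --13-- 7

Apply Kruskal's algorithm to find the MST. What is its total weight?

Applying Kruskal's algorithm (sort edges by weight, add if no cycle):
  Add (1,7) w=2
  Add (2,7) w=3
  Add (3,7) w=4
  Add (0,4) w=5
  Skip (2,3) w=7 (creates cycle)
  Add (4,5) w=7
  Add (3,4) w=8
  Skip (0,1) w=9 (creates cycle)
  Skip (2,5) w=10 (creates cycle)
  Skip (1,2) w=13 (creates cycle)
  Skip (4,7) w=13 (creates cycle)
  Add (0,6) w=15
  Skip (0,2) w=15 (creates cycle)
  Skip (2,6) w=15 (creates cycle)
  Skip (4,6) w=15 (creates cycle)
MST weight = 44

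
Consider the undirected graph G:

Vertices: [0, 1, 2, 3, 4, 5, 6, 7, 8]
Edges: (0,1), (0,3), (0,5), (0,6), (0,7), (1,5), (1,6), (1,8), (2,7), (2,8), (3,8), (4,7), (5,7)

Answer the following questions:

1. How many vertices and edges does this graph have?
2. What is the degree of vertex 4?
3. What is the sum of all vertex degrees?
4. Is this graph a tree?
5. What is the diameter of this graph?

Count: 9 vertices, 13 edges.
Vertex 4 has neighbors [7], degree = 1.
Handshaking lemma: 2 * 13 = 26.
A tree on 9 vertices has 8 edges. This graph has 13 edges (5 extra). Not a tree.
Diameter (longest shortest path) = 3.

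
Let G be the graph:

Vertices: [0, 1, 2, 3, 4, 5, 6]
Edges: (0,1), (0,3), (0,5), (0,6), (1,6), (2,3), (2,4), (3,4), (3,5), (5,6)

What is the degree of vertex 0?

Vertex 0 has neighbors [1, 3, 5, 6], so deg(0) = 4.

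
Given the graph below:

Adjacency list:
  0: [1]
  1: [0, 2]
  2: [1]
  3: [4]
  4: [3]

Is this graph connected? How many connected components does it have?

Checking connectivity: the graph has 2 connected component(s).
Components: [[0, 1, 2], [3, 4]]. The graph is NOT connected.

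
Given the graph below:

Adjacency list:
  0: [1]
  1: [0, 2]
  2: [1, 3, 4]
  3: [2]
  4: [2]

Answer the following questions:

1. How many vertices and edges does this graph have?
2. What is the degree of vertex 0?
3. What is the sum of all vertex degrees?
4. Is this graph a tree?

Count: 5 vertices, 4 edges.
Vertex 0 has neighbors [1], degree = 1.
Handshaking lemma: 2 * 4 = 8.
A graph is a tree iff it is connected and has exactly n-1 edges. This graph is connected (all 5 vertices in one component) and has 5-1 = 4 edges. It is a tree.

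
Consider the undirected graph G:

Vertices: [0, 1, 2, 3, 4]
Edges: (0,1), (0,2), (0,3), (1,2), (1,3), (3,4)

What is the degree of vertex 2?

Vertex 2 has neighbors [0, 1], so deg(2) = 2.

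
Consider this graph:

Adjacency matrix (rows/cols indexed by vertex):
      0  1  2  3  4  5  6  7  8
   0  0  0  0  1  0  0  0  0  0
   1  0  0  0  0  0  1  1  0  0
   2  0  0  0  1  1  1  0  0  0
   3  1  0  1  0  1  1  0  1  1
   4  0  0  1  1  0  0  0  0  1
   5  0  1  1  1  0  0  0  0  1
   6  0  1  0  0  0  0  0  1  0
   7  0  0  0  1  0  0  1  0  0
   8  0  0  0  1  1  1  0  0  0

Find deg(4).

Vertex 4 has neighbors [2, 3, 8], so deg(4) = 3.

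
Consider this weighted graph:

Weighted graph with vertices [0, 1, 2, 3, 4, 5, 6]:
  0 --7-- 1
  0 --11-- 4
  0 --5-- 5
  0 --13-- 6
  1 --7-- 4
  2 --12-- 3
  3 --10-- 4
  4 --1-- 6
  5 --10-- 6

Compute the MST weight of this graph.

Applying Kruskal's algorithm (sort edges by weight, add if no cycle):
  Add (4,6) w=1
  Add (0,5) w=5
  Add (0,1) w=7
  Add (1,4) w=7
  Add (3,4) w=10
  Skip (5,6) w=10 (creates cycle)
  Skip (0,4) w=11 (creates cycle)
  Add (2,3) w=12
  Skip (0,6) w=13 (creates cycle)
MST weight = 42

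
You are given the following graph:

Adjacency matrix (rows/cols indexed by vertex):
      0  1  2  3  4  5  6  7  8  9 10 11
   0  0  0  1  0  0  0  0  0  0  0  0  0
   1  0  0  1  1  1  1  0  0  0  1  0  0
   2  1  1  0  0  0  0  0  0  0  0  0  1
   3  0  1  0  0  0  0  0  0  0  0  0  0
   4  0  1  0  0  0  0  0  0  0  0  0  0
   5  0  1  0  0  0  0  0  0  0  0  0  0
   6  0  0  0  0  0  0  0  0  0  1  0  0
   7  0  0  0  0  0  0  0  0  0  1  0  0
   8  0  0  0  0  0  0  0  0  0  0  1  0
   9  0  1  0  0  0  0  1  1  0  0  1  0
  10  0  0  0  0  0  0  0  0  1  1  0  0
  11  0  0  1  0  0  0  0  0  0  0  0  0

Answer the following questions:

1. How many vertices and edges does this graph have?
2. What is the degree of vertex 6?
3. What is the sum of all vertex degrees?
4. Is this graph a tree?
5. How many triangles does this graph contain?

Count: 12 vertices, 11 edges.
Vertex 6 has neighbors [9], degree = 1.
Handshaking lemma: 2 * 11 = 22.
A graph is a tree iff it is connected and has exactly n-1 edges. This graph is connected (all 12 vertices in one component) and has 12-1 = 11 edges. It is a tree.
Number of triangles = 0.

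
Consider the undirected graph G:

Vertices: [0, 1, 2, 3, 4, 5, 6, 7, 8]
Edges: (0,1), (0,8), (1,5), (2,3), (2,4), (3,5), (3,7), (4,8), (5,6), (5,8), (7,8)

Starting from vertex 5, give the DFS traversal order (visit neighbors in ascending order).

DFS from vertex 5 (neighbors processed in ascending order):
Visit order: 5, 1, 0, 8, 4, 2, 3, 7, 6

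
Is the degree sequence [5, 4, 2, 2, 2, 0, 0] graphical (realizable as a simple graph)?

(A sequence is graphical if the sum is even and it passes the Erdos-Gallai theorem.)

Sum of degrees = 15. Sum is odd, so the sequence is NOT graphical.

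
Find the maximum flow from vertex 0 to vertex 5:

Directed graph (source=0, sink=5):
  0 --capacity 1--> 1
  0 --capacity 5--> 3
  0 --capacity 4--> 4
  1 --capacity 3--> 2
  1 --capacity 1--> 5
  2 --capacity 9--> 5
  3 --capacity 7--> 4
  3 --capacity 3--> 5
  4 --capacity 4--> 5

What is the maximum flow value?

Computing max flow:
  Flow on (0->1): 1/1
  Flow on (0->3): 5/5
  Flow on (0->4): 2/4
  Flow on (1->5): 1/1
  Flow on (3->4): 2/7
  Flow on (3->5): 3/3
  Flow on (4->5): 4/4
Maximum flow = 8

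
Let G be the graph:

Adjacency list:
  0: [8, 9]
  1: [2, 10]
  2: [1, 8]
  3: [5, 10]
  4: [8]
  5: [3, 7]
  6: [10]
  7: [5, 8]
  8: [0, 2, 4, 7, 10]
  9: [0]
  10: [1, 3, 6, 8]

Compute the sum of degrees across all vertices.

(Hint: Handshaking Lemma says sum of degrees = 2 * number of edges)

Count edges: 12 edges.
By Handshaking Lemma: sum of degrees = 2 * 12 = 24.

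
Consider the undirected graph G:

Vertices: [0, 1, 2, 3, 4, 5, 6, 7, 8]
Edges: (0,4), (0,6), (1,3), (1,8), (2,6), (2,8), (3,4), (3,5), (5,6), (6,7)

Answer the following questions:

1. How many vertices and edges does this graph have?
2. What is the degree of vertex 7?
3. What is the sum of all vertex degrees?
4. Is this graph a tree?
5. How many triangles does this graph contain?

Count: 9 vertices, 10 edges.
Vertex 7 has neighbors [6], degree = 1.
Handshaking lemma: 2 * 10 = 20.
A tree on 9 vertices has 8 edges. This graph has 10 edges (2 extra). Not a tree.
Number of triangles = 0.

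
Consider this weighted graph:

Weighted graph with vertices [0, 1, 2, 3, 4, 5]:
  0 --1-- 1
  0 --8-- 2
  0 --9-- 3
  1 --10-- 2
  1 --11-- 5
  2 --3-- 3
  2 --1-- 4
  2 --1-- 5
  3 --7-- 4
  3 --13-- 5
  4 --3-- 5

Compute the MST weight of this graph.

Applying Kruskal's algorithm (sort edges by weight, add if no cycle):
  Add (0,1) w=1
  Add (2,5) w=1
  Add (2,4) w=1
  Add (2,3) w=3
  Skip (4,5) w=3 (creates cycle)
  Skip (3,4) w=7 (creates cycle)
  Add (0,2) w=8
  Skip (0,3) w=9 (creates cycle)
  Skip (1,2) w=10 (creates cycle)
  Skip (1,5) w=11 (creates cycle)
  Skip (3,5) w=13 (creates cycle)
MST weight = 14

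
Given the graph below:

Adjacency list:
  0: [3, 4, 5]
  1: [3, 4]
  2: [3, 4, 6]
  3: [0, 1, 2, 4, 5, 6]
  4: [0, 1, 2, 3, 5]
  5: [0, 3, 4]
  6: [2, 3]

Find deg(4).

Vertex 4 has neighbors [0, 1, 2, 3, 5], so deg(4) = 5.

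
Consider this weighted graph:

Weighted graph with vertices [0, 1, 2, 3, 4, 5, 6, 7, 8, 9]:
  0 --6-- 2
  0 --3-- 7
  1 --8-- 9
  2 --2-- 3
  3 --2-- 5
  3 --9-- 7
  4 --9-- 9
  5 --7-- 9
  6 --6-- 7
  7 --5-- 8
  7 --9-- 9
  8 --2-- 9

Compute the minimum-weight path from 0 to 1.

Using Dijkstra's algorithm from vertex 0:
Shortest path: 0 -> 7 -> 8 -> 9 -> 1
Total weight: 3 + 5 + 2 + 8 = 18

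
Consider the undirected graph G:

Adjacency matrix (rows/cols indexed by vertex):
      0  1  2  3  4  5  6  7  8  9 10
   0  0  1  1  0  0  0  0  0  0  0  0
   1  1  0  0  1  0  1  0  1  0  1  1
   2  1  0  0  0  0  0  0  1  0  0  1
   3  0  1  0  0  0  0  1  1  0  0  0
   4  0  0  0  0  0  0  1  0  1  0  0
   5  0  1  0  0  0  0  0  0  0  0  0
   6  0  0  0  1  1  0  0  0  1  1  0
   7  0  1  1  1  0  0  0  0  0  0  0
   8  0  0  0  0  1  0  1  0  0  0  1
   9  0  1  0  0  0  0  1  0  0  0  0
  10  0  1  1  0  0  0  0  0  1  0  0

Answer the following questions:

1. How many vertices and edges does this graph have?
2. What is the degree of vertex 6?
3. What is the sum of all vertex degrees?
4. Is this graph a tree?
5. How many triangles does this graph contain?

Count: 11 vertices, 16 edges.
Vertex 6 has neighbors [3, 4, 8, 9], degree = 4.
Handshaking lemma: 2 * 16 = 32.
A tree on 11 vertices has 10 edges. This graph has 16 edges (6 extra). Not a tree.
Number of triangles = 2.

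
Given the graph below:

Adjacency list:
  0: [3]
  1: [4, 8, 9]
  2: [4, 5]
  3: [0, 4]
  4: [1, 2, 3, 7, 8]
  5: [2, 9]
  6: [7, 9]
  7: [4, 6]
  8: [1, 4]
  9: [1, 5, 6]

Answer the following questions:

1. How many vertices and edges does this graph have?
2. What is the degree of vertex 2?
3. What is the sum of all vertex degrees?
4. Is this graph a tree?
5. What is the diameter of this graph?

Count: 10 vertices, 12 edges.
Vertex 2 has neighbors [4, 5], degree = 2.
Handshaking lemma: 2 * 12 = 24.
A tree on 10 vertices has 9 edges. This graph has 12 edges (3 extra). Not a tree.
Diameter (longest shortest path) = 4.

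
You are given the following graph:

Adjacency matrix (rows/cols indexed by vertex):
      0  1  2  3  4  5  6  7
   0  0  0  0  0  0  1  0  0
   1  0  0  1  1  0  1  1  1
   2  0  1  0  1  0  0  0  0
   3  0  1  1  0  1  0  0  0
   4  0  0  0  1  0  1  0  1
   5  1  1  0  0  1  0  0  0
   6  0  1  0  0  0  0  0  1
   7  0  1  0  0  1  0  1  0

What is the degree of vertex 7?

Vertex 7 has neighbors [1, 4, 6], so deg(7) = 3.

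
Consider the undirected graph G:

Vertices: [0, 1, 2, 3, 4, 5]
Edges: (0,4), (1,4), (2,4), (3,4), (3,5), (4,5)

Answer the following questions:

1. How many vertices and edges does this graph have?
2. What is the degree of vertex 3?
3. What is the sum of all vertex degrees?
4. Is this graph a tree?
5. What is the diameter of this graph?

Count: 6 vertices, 6 edges.
Vertex 3 has neighbors [4, 5], degree = 2.
Handshaking lemma: 2 * 6 = 12.
A tree on 6 vertices has 5 edges. This graph has 6 edges (1 extra). Not a tree.
Diameter (longest shortest path) = 2.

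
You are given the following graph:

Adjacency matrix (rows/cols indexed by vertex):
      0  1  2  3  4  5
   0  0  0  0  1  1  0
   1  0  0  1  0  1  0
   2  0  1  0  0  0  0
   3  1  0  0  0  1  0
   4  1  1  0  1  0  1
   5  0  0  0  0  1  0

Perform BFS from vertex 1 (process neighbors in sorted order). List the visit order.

BFS from vertex 1 (neighbors processed in ascending order):
Visit order: 1, 2, 4, 0, 3, 5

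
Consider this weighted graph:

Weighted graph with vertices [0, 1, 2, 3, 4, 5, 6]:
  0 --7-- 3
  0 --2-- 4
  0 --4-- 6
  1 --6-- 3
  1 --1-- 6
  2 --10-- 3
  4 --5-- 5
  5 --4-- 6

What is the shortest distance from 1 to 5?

Using Dijkstra's algorithm from vertex 1:
Shortest path: 1 -> 6 -> 5
Total weight: 1 + 4 = 5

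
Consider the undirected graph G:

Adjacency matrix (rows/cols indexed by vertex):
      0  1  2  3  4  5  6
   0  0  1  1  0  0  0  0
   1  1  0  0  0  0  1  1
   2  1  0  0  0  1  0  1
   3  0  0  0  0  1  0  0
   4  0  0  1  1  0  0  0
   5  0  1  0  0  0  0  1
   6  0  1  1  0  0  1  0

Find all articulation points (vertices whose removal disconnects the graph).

An articulation point is a vertex whose removal disconnects the graph.
Articulation points: [2, 4]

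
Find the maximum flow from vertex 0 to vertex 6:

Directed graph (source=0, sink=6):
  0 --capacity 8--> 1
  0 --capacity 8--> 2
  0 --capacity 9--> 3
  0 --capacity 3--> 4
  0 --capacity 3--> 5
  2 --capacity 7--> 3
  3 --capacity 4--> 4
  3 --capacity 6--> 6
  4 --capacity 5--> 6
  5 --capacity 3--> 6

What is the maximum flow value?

Computing max flow:
  Flow on (0->2): 7/8
  Flow on (0->3): 3/9
  Flow on (0->4): 1/3
  Flow on (0->5): 3/3
  Flow on (2->3): 7/7
  Flow on (3->4): 4/4
  Flow on (3->6): 6/6
  Flow on (4->6): 5/5
  Flow on (5->6): 3/3
Maximum flow = 14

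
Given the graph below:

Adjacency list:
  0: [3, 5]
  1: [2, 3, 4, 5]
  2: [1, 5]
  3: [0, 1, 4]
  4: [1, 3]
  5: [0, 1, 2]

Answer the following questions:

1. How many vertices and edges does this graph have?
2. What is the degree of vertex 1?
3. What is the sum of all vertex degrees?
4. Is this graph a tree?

Count: 6 vertices, 8 edges.
Vertex 1 has neighbors [2, 3, 4, 5], degree = 4.
Handshaking lemma: 2 * 8 = 16.
A tree on 6 vertices has 5 edges. This graph has 8 edges (3 extra). Not a tree.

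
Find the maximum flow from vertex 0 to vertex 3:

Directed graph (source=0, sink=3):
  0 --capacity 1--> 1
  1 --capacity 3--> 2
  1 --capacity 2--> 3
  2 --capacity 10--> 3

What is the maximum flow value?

Computing max flow:
  Flow on (0->1): 1/1
  Flow on (1->3): 1/2
Maximum flow = 1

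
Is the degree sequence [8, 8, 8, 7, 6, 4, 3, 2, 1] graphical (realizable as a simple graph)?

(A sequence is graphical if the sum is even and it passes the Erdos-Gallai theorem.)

Sum of degrees = 47. Sum is odd, so the sequence is NOT graphical.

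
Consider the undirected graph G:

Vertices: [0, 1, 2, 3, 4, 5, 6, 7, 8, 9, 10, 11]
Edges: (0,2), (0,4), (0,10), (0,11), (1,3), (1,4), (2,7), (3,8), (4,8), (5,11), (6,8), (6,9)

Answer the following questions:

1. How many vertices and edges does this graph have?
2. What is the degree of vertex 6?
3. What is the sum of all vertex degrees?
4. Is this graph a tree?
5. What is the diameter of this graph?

Count: 12 vertices, 12 edges.
Vertex 6 has neighbors [8, 9], degree = 2.
Handshaking lemma: 2 * 12 = 24.
A tree on 12 vertices has 11 edges. This graph has 12 edges (1 extra). Not a tree.
Diameter (longest shortest path) = 6.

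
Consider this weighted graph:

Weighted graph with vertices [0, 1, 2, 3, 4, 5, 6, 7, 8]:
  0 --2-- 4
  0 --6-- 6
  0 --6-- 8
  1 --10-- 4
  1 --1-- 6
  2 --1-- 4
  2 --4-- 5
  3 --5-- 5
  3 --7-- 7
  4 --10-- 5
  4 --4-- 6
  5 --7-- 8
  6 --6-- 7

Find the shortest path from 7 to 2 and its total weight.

Using Dijkstra's algorithm from vertex 7:
Shortest path: 7 -> 6 -> 4 -> 2
Total weight: 6 + 4 + 1 = 11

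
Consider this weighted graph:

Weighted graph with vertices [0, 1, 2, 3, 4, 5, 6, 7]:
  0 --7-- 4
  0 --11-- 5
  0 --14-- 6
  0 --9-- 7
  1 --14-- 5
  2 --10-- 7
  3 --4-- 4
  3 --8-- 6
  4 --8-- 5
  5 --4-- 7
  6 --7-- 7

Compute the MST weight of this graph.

Applying Kruskal's algorithm (sort edges by weight, add if no cycle):
  Add (3,4) w=4
  Add (5,7) w=4
  Add (0,4) w=7
  Add (6,7) w=7
  Add (3,6) w=8
  Skip (4,5) w=8 (creates cycle)
  Skip (0,7) w=9 (creates cycle)
  Add (2,7) w=10
  Skip (0,5) w=11 (creates cycle)
  Skip (0,6) w=14 (creates cycle)
  Add (1,5) w=14
MST weight = 54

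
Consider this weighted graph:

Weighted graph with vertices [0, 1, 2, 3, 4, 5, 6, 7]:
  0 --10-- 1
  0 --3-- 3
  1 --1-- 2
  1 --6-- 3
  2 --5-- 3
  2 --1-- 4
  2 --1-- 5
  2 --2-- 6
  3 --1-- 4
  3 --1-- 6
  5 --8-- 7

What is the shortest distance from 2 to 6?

Using Dijkstra's algorithm from vertex 2:
Shortest path: 2 -> 6
Total weight: 2 = 2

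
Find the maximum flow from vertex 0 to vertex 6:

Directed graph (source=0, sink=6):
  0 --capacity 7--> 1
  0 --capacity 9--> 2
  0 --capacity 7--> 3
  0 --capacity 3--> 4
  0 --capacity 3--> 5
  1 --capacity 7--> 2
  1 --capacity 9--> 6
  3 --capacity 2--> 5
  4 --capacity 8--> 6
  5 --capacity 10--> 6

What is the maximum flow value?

Computing max flow:
  Flow on (0->1): 7/7
  Flow on (0->3): 2/7
  Flow on (0->4): 3/3
  Flow on (0->5): 3/3
  Flow on (1->6): 7/9
  Flow on (3->5): 2/2
  Flow on (4->6): 3/8
  Flow on (5->6): 5/10
Maximum flow = 15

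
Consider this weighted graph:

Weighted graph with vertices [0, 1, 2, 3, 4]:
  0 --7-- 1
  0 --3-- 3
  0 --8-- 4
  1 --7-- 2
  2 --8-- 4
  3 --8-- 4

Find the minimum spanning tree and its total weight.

Applying Kruskal's algorithm (sort edges by weight, add if no cycle):
  Add (0,3) w=3
  Add (0,1) w=7
  Add (1,2) w=7
  Add (0,4) w=8
  Skip (2,4) w=8 (creates cycle)
  Skip (3,4) w=8 (creates cycle)
MST weight = 25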